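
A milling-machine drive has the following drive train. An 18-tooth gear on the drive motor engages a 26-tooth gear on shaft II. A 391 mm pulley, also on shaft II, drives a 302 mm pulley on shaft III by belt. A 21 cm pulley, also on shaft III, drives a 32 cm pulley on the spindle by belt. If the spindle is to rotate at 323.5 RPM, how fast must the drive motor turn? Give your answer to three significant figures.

Overall ratio R = 1.4444 × 0.77238 × 1.5238 = 1.7001.
Required input speed = output speed × R = 323.5 × 1.7001 = 549.97 RPM.

550 RPM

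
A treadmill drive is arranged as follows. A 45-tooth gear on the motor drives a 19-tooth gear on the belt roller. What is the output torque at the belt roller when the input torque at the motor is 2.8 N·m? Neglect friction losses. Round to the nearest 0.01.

1.18 N·m

Gear mesh: ratio = 19/45 = 0.42222; torque at the belt roller = 2.8 × 0.42222 = 1.1822 N·m.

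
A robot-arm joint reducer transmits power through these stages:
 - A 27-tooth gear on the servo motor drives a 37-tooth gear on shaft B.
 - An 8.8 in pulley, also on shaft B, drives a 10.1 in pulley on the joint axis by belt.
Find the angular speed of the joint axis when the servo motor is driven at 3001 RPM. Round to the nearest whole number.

gear mesh 37/27 = 1.3704 → 3001/1.3704 = 2189.9 RPM
belt 10.1/8.8 = 1.1477 → 2189.9/1.1477 = 1908 RPM

1908 RPM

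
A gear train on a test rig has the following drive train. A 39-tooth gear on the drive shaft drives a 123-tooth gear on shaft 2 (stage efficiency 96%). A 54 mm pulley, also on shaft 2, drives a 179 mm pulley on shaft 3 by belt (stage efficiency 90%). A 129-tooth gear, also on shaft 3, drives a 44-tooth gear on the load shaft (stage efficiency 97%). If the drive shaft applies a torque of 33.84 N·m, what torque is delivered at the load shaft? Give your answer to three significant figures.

After the gear mesh (123/39): 33.84 × 3.1538 × 0.96 = 102.46 N·m
After the belt (179/54): 102.46 × 3.3148 × 0.90 = 305.66 N·m
After the gear mesh (44/129): 305.66 × 0.34109 × 0.97 = 101.13 N·m

101 N·m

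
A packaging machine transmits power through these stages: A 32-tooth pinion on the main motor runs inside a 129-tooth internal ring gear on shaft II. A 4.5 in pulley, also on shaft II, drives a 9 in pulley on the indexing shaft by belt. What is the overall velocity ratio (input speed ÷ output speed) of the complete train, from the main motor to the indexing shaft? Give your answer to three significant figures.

Each stage contributes driven/driver: internal gear 129/32 = 4.0312, belt 9/4.5 = 2.
Overall: 4.0312 × 2 = 8.0625.

8.06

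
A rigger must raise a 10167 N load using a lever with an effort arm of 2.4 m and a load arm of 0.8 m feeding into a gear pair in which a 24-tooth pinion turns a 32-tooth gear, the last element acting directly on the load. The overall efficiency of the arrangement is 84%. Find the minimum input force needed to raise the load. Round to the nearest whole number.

3026 N

Lever MA = effort arm / load arm = 2.4/0.8 = 3.
Gear pair MA = 32/24 = 1.3333.
Combined ideal MA = 3 × 1.3333 = 4.
Actual MA = 4 × 0.84 = 3.36.
Effort = load / actual MA = 10167 / 3.36 = 3025.9 N.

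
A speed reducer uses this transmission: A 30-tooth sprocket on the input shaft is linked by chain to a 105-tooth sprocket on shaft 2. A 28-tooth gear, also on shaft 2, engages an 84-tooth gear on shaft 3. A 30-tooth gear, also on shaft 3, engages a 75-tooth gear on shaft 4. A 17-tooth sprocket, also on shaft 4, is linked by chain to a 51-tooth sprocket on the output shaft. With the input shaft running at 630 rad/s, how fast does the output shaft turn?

8 rad/s

the input shaft → shaft 2 (chain, 105/30): 630 ÷ 3.5 = 180 rad/s
shaft 2 → shaft 3 (gear mesh, 84/28): 180 ÷ 3 = 60 rad/s
shaft 3 → shaft 4 (gear mesh, 75/30): 60 ÷ 2.5 = 24 rad/s
shaft 4 → the output shaft (chain, 51/17): 24 ÷ 3 = 8 rad/s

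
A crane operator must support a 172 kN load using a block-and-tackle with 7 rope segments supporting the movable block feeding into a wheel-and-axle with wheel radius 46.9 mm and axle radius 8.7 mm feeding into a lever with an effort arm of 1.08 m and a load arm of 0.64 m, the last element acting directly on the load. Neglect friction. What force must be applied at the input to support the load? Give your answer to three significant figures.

2.70 kN

Block-and-tackle MA = number of supporting rope parts = 7.
Wheel-and-axle MA = R/r = 46.9/8.7 = 5.3908.
Lever MA = effort arm / load arm = 1.08/0.64 = 1.6875.
Combined ideal MA = 7 × 5.3908 × 1.6875 = 63.679.
Effort = load / MA = 172 / 63.679 = 2.7011 kN.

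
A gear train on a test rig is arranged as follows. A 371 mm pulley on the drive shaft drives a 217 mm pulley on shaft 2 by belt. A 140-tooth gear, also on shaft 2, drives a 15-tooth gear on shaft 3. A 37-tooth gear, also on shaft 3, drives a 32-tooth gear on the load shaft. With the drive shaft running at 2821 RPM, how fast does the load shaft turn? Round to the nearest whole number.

the drive shaft → shaft 2 (belt, 217/371): 2821 ÷ 0.58491 = 4823 RPM
shaft 2 → shaft 3 (gear mesh, 15/140): 4823 ÷ 0.10714 = 45015 RPM
shaft 3 → the load shaft (gear mesh, 32/37): 45015 ÷ 0.86486 = 52048 RPM

52048 RPM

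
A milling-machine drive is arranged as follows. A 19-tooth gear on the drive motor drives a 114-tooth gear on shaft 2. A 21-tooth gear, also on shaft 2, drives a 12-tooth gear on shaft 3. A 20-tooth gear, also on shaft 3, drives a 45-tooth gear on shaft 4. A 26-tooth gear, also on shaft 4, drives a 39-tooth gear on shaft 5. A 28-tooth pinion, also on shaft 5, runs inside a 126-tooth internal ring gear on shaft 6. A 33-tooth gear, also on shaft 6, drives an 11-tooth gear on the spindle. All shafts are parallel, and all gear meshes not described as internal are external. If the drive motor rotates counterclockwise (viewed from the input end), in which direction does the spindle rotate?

clockwise

the drive motor → shaft 2: external mesh, 1 reversal → CW.
shaft 2 → shaft 3: external mesh, 1 reversal → CCW.
shaft 3 → shaft 4: external mesh, 1 reversal → CW.
shaft 4 → shaft 5: external mesh, 1 reversal → CCW.
shaft 5 → shaft 6: internal mesh, same direction → CCW.
shaft 6 → the spindle: external mesh, 1 reversal → CW.
5 reversals in total — an odd number — so the spindle turns opposite to the drive motor.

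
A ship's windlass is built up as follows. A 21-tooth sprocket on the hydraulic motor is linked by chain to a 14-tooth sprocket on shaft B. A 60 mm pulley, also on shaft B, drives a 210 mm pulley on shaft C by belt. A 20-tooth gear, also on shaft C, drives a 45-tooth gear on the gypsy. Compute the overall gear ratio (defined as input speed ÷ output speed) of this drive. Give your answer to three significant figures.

5.25

Each stage contributes driven/driver: chain 14/21 = 0.66667, belt 210/60 = 3.5, gear mesh 45/20 = 2.25.
Overall: 0.66667 × 3.5 × 2.25 = 5.25.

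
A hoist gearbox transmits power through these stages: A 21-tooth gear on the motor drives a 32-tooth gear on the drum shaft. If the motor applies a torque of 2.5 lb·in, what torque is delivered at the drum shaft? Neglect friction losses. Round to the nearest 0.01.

After the gear mesh (32/21): 2.5 × 1.5238 = 3.8095 lb·in

3.81 lb·in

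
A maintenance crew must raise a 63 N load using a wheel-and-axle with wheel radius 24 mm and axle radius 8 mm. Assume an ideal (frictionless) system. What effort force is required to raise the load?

Wheel-and-axle MA = R/r = 24/8 = 3.
Effort = load / MA = 63 / 3 = 21 N.

21 N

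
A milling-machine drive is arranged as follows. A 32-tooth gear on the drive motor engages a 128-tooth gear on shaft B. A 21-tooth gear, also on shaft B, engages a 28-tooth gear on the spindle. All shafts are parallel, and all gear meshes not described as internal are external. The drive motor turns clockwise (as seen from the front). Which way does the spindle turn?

clockwise

the drive motor → shaft B: external mesh, 1 reversal → CCW.
shaft B → the spindle: external mesh, 1 reversal → CW.
2 reversals in total — an even number — so the spindle turns the same way as the drive motor.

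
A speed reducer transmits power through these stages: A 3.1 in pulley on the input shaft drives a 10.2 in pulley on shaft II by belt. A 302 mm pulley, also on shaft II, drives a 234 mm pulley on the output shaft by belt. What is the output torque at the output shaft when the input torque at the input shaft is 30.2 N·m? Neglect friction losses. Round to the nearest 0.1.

After the belt (10.2/3.1): 30.2 × 3.2903 = 99.368 N·m
After the belt (234/302): 99.368 × 0.77483 = 76.994 N·m

77.0 N·m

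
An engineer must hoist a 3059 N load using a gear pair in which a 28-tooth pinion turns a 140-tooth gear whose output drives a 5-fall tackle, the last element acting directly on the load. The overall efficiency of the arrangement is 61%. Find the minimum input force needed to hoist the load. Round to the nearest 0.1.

Gear pair MA = 140/28 = 5.
Block-and-tackle MA = number of supporting rope parts = 5.
Combined ideal MA = 5 × 5 = 25.
Actual MA = 25 × 0.61 = 15.25.
Effort = load / actual MA = 3059 / 15.25 = 200.59 N.

200.6 N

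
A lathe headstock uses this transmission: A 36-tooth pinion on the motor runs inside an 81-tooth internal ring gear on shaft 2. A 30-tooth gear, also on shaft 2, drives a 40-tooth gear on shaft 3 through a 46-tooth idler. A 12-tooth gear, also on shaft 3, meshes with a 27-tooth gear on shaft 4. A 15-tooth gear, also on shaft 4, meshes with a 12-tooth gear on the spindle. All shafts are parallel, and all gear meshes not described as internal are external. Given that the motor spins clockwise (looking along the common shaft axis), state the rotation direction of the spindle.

clockwise

the motor → shaft 2: internal mesh, same direction → CW.
shaft 2 → shaft 3: driver → idler → driven is 2 external meshes, 2 reversals → CW.
shaft 3 → shaft 4: external mesh, 1 reversal → CCW.
shaft 4 → the spindle: external mesh, 1 reversal → CW.
4 reversals in total — an even number — so the spindle turns the same way as the motor.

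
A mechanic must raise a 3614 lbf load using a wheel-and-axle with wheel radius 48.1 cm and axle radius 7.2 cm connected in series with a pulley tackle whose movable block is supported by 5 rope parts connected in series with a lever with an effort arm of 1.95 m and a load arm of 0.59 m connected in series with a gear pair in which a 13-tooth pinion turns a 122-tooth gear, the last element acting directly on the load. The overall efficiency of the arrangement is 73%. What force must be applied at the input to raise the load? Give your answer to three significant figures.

Wheel-and-axle MA = R/r = 48.1/7.2 = 6.6806.
Block-and-tackle MA = number of supporting rope parts = 5.
Lever MA = effort arm / load arm = 1.95/0.59 = 3.3051.
Gear pair MA = 122/13 = 9.3846.
Combined ideal MA = 6.6806 × 5 × 3.3051 × 9.3846 = 1036.1.
Actual MA = 1036.1 × 0.73 = 756.32.
Effort = load / actual MA = 3614 / 756.32 = 4.7784 lbf.

4.78 lbf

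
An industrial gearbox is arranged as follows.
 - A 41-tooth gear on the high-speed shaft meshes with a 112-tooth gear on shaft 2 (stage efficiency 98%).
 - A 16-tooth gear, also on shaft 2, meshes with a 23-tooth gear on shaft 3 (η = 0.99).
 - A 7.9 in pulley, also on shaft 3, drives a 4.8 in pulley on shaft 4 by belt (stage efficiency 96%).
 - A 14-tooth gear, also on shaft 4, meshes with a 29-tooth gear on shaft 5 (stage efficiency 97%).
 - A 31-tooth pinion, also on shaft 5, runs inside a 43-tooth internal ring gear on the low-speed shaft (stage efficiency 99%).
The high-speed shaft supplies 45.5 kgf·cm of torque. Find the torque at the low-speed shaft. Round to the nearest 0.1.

Gear mesh: ratio = 112/41 = 2.7317; torque at shaft 2 = 45.5 × 2.7317 × 0.98 = 121.81 kgf·cm.
Gear mesh: ratio = 23/16 = 1.4375; torque at shaft 3 = 121.81 × 1.4375 × 0.99 = 173.35 kgf·cm.
Belt: ratio = 4.8/7.9 = 0.60759; torque at shaft 4 = 173.35 × 0.60759 × 0.96 = 101.11 kgf·cm.
Gear mesh: ratio = 29/14 = 2.0714; torque at shaft 5 = 101.11 × 2.0714 × 0.97 = 203.16 kgf·cm.
Internal gear: ratio = 43/31 = 1.3871; torque at the low-speed shaft = 203.16 × 1.3871 × 0.99 = 278.99 kgf·cm.

279.0 kgf·cm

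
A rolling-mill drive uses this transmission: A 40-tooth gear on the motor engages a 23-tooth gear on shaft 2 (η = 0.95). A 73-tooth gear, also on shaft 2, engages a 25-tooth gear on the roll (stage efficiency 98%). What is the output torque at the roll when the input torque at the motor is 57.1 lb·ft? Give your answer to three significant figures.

10.5 lb·ft

gear mesh 23/40 = 0.575 → τ = 57.1·0.575·0.95 = 31.191 lb·ft
gear mesh 25/73 = 0.34247 → τ = 31.191·0.34247·0.98 = 10.468 lb·ft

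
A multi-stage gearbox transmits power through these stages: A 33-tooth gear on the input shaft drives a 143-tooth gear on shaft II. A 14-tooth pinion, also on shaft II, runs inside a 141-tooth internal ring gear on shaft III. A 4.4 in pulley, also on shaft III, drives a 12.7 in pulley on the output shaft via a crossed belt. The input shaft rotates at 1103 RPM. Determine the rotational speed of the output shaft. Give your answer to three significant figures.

Gear mesh: ratio = 143/33 = 4.3333, so shaft II turns at 1103 / 4.3333 = 254.54 RPM.
Internal gear: ratio = 141/14 = 10.071, so shaft III turns at 254.54 / 10.071 = 25.273 RPM.
Belt: ratio = 12.7/4.4 = 2.8864, so the output shaft turns at 25.273 / 2.8864 = 8.7561 RPM.

8.76 RPM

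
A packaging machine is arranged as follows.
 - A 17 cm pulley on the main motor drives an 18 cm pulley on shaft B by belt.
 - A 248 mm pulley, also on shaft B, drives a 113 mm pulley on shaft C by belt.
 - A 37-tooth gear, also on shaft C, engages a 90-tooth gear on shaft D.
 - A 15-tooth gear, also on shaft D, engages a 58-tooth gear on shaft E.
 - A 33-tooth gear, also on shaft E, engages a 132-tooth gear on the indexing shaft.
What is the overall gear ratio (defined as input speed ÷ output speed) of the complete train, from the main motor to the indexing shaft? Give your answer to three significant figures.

18.2

Each stage contributes driven/driver: belt 18/17 = 1.0588, belt 113/248 = 0.45565, gear mesh 90/37 = 2.4324, gear mesh 58/15 = 3.8667, gear mesh 132/33 = 4.
Overall: 1.0588 × 0.45565 × 2.4324 × 3.8667 × 4 = 18.15.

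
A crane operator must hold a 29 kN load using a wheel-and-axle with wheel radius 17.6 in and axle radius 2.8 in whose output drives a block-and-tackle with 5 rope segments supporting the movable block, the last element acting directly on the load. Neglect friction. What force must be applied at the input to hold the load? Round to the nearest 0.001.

0.923 kN

Wheel-and-axle MA = R/r = 17.6/2.8 = 6.2857.
Block-and-tackle MA = number of supporting rope parts = 5.
Combined ideal MA = 6.2857 × 5 = 31.429.
Effort = load / MA = 29 / 31.429 = 0.92273 kN.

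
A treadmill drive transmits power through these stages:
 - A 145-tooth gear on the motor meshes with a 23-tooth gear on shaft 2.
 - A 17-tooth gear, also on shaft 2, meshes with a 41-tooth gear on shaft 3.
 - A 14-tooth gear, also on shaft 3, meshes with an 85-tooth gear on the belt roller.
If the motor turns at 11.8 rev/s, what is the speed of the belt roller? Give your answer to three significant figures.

5.08 rev/s

gear mesh 23/145 = 0.15862 → 11.8/0.15862 = 74.391 rev/s
gear mesh 41/17 = 2.4118 → 74.391/2.4118 = 30.845 rev/s
gear mesh 85/14 = 6.0714 → 30.845/6.0714 = 5.0804 rev/s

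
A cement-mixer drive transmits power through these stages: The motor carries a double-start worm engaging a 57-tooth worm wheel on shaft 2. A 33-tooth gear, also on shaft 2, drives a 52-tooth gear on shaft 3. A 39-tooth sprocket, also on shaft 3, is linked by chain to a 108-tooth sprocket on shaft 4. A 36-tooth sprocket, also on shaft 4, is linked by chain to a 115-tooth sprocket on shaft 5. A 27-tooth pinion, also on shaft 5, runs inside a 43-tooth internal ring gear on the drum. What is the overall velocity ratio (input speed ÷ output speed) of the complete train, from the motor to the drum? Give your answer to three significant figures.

Each stage contributes driven/driver: worm 57/2 = 28.5, gear mesh 52/33 = 1.5758, chain 108/39 = 2.7692, chain 115/36 = 3.1944, internal gear 43/27 = 1.5926.
Overall: 28.5 × 1.5758 × 2.7692 × 3.1944 × 1.5926 = 632.69.

633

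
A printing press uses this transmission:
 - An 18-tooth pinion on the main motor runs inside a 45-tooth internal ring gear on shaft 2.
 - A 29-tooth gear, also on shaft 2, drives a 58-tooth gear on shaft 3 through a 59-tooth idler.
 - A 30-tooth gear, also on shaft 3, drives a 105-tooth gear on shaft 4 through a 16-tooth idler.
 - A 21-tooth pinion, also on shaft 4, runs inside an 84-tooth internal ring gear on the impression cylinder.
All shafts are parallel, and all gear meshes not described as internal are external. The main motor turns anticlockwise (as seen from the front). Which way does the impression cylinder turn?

the main motor → shaft 2: internal mesh, same direction → CCW.
shaft 2 → shaft 3: driver → idler → driven is 2 external meshes, 2 reversals → CCW.
shaft 3 → shaft 4: driver → idler → driven is 2 external meshes, 2 reversals → CCW.
shaft 4 → the impression cylinder: internal mesh, same direction → CCW.
4 reversals in total — an even number — so the impression cylinder turns the same way as the main motor.

anticlockwise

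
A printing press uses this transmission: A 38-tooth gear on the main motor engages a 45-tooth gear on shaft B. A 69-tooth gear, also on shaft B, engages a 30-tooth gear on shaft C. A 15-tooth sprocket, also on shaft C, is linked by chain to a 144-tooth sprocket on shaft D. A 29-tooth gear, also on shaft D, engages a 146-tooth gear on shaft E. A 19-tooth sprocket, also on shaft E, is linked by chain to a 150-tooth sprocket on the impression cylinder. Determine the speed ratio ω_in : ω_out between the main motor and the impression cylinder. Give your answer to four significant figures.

196.5

Each stage contributes driven/driver: gear mesh 45/38 = 1.1842, gear mesh 30/69 = 0.43478, chain 144/15 = 9.6, gear mesh 146/29 = 5.0345, chain 150/19 = 7.8947.
Overall: 1.1842 × 0.43478 × 9.6 × 5.0345 × 7.8947 = 196.46.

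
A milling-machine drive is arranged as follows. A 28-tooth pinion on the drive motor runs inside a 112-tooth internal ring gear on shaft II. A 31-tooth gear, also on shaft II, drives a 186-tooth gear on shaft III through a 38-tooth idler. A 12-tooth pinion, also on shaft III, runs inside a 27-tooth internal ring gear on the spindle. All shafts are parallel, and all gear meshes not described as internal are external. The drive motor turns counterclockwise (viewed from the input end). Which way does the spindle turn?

the drive motor → shaft II: internal mesh, same direction → CCW.
shaft II → shaft III: driver → idler → driven is 2 external meshes, 2 reversals → CCW.
shaft III → the spindle: internal mesh, same direction → CCW.
2 reversals in total — an even number — so the spindle turns the same way as the drive motor.

counterclockwise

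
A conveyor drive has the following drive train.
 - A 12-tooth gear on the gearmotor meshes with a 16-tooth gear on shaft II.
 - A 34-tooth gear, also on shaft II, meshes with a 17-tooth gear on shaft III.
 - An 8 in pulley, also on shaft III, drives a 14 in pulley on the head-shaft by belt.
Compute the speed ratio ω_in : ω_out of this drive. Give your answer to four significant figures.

1.167

Each stage contributes driven/driver: gear mesh 16/12 = 1.3333, gear mesh 17/34 = 0.5, belt 14/8 = 1.75.
Overall: 1.3333 × 0.5 × 1.75 = 1.1667.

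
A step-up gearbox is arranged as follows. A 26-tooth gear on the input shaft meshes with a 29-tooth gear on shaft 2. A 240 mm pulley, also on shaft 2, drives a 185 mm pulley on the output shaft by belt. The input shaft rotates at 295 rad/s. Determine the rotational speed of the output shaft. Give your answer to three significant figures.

gear mesh 29/26 = 1.1154 → 295/1.1154 = 264.48 rad/s
belt 185/240 = 0.77083 → 264.48/0.77083 = 343.11 rad/s

343 rad/s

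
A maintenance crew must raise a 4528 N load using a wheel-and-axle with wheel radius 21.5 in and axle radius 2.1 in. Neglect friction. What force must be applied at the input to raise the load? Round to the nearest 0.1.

Wheel-and-axle MA = R/r = 21.5/2.1 = 10.238.
Effort = load / MA = 4528 / 10.238 = 442.27 N.

442.3 N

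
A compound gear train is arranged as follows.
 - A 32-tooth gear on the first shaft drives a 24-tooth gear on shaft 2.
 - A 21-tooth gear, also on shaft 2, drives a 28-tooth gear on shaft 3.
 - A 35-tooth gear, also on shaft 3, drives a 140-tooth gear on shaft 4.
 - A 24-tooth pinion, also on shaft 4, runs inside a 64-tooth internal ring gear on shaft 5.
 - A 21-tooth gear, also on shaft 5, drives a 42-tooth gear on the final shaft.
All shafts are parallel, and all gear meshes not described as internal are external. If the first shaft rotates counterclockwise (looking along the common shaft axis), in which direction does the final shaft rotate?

counterclockwise

the first shaft → shaft 2: external mesh, 1 reversal → CW.
shaft 2 → shaft 3: external mesh, 1 reversal → CCW.
shaft 3 → shaft 4: external mesh, 1 reversal → CW.
shaft 4 → shaft 5: internal mesh, same direction → CW.
shaft 5 → the final shaft: external mesh, 1 reversal → CCW.
4 reversals in total — an even number — so the final shaft turns the same way as the first shaft.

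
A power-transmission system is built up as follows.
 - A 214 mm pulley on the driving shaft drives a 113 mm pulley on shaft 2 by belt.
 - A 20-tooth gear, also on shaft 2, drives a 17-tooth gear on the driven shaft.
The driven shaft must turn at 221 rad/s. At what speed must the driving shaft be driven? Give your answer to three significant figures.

99.2 rad/s

Overall ratio R = 0.52804 × 0.85 = 0.44883.
Required input speed = output speed × R = 221 × 0.44883 = 99.192 rad/s.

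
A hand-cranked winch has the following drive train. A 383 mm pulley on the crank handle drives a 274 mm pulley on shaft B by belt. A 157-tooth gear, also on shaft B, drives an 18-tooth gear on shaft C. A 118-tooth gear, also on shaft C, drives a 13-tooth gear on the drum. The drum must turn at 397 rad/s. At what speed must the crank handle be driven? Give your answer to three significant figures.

Overall ratio R = 0.7154 × 0.11465 × 0.11017 = 0.0090362.
Required input speed = output speed × R = 397 × 0.0090362 = 3.5874 rad/s.

3.59 rad/s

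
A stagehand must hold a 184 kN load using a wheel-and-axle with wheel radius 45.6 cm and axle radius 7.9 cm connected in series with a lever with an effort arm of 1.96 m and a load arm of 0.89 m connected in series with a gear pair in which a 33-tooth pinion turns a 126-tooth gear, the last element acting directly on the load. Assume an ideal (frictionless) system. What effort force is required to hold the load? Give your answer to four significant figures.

3.791 kN

Wheel-and-axle MA = R/r = 45.6/7.9 = 5.7722.
Lever MA = effort arm / load arm = 1.96/0.89 = 2.2022.
Gear pair MA = 126/33 = 3.8182.
Combined ideal MA = 5.7722 × 2.2022 × 3.8182 = 48.536.
Effort = load / MA = 184 / 48.536 = 3.791 kN.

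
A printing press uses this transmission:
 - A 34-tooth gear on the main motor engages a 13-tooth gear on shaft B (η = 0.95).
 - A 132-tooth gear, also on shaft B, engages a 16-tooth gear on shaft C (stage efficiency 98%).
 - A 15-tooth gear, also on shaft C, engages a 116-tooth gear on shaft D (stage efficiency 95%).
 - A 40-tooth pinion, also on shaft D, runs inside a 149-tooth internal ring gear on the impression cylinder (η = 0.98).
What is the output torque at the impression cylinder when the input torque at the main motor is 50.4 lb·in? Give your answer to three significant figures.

Gear mesh: ratio = 13/34 = 0.38235; torque at shaft B = 50.4 × 0.38235 × 0.95 = 18.307 lb·in.
Gear mesh: ratio = 16/132 = 0.12121; torque at shaft C = 18.307 × 0.12121 × 0.98 = 2.1747 lb·in.
Gear mesh: ratio = 116/15 = 7.7333; torque at shaft D = 2.1747 × 7.7333 × 0.95 = 15.976 lb·in.
Internal gear: ratio = 149/40 = 3.725; torque at the impression cylinder = 15.976 × 3.725 × 0.98 = 58.322 lb·in.

58.3 lb·in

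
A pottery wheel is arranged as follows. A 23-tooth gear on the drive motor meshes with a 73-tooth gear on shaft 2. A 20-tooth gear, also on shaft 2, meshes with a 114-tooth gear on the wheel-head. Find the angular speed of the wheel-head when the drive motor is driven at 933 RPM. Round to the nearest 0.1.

the drive motor → shaft 2 (gear mesh, 73/23): 933 ÷ 3.1739 = 293.96 RPM
shaft 2 → the wheel-head (gear mesh, 114/20): 293.96 ÷ 5.7 = 51.572 RPM

51.6 RPM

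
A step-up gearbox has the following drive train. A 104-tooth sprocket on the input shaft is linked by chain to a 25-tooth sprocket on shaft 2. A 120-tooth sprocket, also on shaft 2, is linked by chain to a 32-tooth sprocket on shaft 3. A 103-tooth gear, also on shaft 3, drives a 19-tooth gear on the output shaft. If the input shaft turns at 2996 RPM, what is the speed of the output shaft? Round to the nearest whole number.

253367 RPM

the input shaft → shaft 2 (chain, 25/104): 2996 ÷ 0.24038 = 12463 RPM
shaft 2 → shaft 3 (chain, 32/120): 12463 ÷ 0.26667 = 46738 RPM
shaft 3 → the output shaft (gear mesh, 19/103): 46738 ÷ 0.18447 = 2.5337e+05 RPM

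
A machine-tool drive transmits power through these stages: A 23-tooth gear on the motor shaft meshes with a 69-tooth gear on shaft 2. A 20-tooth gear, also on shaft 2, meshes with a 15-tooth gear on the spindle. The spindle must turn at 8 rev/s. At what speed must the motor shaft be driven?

18 rev/s

Overall ratio R = 3 × 0.75 = 2.25.
Required input speed = output speed × R = 8 × 2.25 = 18 rev/s.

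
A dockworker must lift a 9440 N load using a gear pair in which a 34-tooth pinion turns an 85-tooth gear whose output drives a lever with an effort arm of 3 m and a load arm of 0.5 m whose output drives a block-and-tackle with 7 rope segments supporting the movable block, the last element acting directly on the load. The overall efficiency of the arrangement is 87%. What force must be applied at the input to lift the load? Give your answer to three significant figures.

Gear pair MA = 85/34 = 2.5.
Lever MA = effort arm / load arm = 3/0.5 = 6.
Block-and-tackle MA = number of supporting rope parts = 7.
Combined ideal MA = 2.5 × 6 × 7 = 105.
Actual MA = 105 × 0.87 = 91.35.
Effort = load / actual MA = 9440 / 91.35 = 103.34 N.

103 N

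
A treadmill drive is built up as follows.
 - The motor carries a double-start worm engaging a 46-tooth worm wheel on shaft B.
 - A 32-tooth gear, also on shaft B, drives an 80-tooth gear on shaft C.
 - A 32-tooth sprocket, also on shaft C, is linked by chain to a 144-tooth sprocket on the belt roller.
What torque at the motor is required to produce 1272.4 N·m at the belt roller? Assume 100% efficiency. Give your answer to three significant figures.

Overall ratio R = 23 × 2.5 × 4.5 = 258.75.
Input torque = output torque / R = 1272.4 / 258.75 = 4.9175 N·m.

4.92 N·m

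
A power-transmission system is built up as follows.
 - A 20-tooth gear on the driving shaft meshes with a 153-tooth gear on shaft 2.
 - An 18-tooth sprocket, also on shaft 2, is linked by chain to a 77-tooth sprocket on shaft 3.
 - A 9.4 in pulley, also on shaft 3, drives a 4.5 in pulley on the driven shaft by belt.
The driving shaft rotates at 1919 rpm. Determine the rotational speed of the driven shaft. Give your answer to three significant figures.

Gear mesh: ratio = 153/20 = 7.65, so shaft 2 turns at 1919 / 7.65 = 250.85 rpm.
Chain: ratio = 77/18 = 4.2778, so shaft 3 turns at 250.85 / 4.2778 = 58.64 rpm.
Belt: ratio = 4.5/9.4 = 0.47872, so the driven shaft turns at 58.64 / 0.47872 = 122.49 rpm.

122 rpm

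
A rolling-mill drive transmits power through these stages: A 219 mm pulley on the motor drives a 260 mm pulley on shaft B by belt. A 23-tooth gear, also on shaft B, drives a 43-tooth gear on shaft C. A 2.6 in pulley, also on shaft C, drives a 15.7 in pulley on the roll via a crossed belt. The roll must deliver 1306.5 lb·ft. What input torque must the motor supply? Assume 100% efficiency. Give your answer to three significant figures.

Overall ratio R = 1.1872 × 1.8696 × 6.0385 = 13.403.
Input torque = output torque / R = 1306.5 / 13.403 = 97.479 lb·ft.

97.5 lb·ft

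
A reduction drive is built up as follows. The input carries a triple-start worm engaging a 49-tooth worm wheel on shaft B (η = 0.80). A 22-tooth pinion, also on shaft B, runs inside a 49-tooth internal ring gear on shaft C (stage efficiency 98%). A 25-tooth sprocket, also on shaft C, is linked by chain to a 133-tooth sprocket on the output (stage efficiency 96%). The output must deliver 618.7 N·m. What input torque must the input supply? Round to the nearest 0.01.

4.25 N·m

Overall ratio R = 16.333 × 2.2273 × 5.32 = 193.54; overall efficiency η = 0.80 × 0.98 × 0.96 = 0.7526.
Input torque = output torque / (R × η) = 618.7 / (193.54 × 0.7526) = 4.2475 N·m.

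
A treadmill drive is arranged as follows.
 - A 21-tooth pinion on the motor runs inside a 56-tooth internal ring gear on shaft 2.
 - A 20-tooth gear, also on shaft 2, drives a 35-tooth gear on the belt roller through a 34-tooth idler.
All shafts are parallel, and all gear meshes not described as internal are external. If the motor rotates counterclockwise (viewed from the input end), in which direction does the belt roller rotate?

the motor → shaft 2: internal mesh, same direction → CCW.
shaft 2 → the belt roller: driver → idler → driven is 2 external meshes, 2 reversals → CCW.
2 reversals in total — an even number — so the belt roller turns the same way as the motor.

counterclockwise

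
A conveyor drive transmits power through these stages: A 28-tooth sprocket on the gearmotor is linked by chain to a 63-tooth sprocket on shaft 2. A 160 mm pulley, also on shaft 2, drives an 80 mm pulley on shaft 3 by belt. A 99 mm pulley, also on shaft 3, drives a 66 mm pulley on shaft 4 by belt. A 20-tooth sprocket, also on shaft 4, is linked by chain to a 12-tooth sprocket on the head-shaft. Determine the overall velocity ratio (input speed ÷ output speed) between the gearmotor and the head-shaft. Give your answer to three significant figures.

0.450

Each stage contributes driven/driver: chain 63/28 = 2.25, belt 80/160 = 0.5, belt 66/99 = 0.66667, chain 12/20 = 0.6.
Overall: 2.25 × 0.5 × 0.66667 × 0.6 = 0.45.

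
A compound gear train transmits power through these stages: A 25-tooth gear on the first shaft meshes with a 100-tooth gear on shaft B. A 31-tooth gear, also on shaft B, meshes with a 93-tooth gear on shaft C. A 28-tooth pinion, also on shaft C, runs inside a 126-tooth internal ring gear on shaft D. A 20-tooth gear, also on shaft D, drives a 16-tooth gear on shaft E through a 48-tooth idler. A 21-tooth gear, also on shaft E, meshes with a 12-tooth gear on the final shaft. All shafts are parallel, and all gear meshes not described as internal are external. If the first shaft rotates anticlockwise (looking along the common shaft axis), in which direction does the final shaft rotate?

clockwise

the first shaft → shaft B: external mesh, 1 reversal → CW.
shaft B → shaft C: external mesh, 1 reversal → CCW.
shaft C → shaft D: internal mesh, same direction → CCW.
shaft D → shaft E: driver → idler → driven is 2 external meshes, 2 reversals → CCW.
shaft E → the final shaft: external mesh, 1 reversal → CW.
5 reversals in total — an odd number — so the final shaft turns opposite to the first shaft.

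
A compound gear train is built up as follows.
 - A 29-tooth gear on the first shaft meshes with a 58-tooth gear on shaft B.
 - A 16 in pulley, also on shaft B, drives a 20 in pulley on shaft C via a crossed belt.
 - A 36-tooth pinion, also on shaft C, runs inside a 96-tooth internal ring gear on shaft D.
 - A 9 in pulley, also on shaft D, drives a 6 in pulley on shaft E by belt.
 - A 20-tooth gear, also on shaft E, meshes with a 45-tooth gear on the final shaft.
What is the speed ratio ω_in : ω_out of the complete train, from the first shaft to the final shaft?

Each stage contributes driven/driver: gear mesh 58/29 = 2, belt 20/16 = 1.25, internal gear 96/36 = 2.6667, belt 6/9 = 0.66667, gear mesh 45/20 = 2.25.
Overall: 2 × 1.25 × 2.6667 × 0.66667 × 2.25 = 10.

10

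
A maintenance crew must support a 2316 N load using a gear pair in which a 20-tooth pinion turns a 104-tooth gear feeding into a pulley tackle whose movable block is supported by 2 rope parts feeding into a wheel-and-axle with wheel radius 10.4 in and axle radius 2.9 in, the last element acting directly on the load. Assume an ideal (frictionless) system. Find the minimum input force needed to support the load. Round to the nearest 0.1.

62.1 N

Gear pair MA = 104/20 = 5.2.
Block-and-tackle MA = number of supporting rope parts = 2.
Wheel-and-axle MA = R/r = 10.4/2.9 = 3.5862.
Combined ideal MA = 5.2 × 2 × 3.5862 = 37.297.
Effort = load / MA = 2316 / 37.297 = 62.097 N.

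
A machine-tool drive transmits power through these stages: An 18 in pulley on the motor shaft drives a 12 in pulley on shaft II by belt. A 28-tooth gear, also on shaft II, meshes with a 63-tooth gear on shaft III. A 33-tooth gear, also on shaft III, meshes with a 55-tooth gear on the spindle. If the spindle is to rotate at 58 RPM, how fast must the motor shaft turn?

145 RPM

Overall ratio R = 0.66667 × 2.25 × 1.6667 = 2.5.
Required input speed = output speed × R = 58 × 2.5 = 145 RPM.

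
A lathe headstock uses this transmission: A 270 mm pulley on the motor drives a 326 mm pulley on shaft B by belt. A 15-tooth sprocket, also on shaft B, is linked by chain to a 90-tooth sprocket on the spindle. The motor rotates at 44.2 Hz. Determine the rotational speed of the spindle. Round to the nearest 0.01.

6.10 Hz

belt 326/270 = 1.2074 → 44.2/1.2074 = 36.607 Hz
chain 90/15 = 6 → 36.607/6 = 6.1012 Hz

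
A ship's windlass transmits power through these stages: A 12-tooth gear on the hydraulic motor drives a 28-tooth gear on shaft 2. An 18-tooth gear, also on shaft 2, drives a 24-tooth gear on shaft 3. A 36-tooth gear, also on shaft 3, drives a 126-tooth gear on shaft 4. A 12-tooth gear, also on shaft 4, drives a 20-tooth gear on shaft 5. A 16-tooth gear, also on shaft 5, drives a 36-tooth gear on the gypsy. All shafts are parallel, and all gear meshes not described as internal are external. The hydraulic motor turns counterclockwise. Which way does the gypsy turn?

clockwise

the hydraulic motor → shaft 2: external mesh, 1 reversal → CW.
shaft 2 → shaft 3: external mesh, 1 reversal → CCW.
shaft 3 → shaft 4: external mesh, 1 reversal → CW.
shaft 4 → shaft 5: external mesh, 1 reversal → CCW.
shaft 5 → the gypsy: external mesh, 1 reversal → CW.
5 reversals in total — an odd number — so the gypsy turns opposite to the hydraulic motor.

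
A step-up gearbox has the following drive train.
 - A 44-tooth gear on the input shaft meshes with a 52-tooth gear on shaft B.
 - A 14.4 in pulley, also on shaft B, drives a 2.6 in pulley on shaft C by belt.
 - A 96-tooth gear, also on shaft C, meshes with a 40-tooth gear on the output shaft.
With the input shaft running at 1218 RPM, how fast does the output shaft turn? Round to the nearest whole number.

the input shaft → shaft B (gear mesh, 52/44): 1218 ÷ 1.1818 = 1030.6 RPM
shaft B → shaft C (belt, 2.6/14.4): 1030.6 ÷ 0.18056 = 5708 RPM
shaft C → the output shaft (gear mesh, 40/96): 5708 ÷ 0.41667 = 13699 RPM

13699 RPM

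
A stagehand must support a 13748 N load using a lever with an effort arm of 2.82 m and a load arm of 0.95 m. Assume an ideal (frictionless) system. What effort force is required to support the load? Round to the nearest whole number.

4631 N

Lever MA = effort arm / load arm = 2.82/0.95 = 2.9684.
Effort = load / MA = 13748 / 2.9684 = 4631.4 N.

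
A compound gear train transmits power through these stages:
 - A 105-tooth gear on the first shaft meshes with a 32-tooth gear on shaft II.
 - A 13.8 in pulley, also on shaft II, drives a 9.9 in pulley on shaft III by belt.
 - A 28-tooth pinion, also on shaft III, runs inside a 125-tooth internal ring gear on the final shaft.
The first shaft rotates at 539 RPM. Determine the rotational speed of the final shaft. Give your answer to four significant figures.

Gear mesh: ratio = 32/105 = 0.30476, so shaft II turns at 539 / 0.30476 = 1768.6 RPM.
Belt: ratio = 9.9/13.8 = 0.71739, so shaft III turns at 1768.6 / 0.71739 = 2465.3 RPM.
Internal gear: ratio = 125/28 = 4.4643, so the final shaft turns at 2465.3 / 4.4643 = 552.23 RPM.

552.2 RPM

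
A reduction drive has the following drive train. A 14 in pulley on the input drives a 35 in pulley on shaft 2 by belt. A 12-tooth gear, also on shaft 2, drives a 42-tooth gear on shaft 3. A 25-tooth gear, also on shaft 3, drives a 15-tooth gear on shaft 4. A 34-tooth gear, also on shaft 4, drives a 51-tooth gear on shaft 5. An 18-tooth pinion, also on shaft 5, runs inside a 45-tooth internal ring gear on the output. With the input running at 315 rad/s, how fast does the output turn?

Belt: ratio = 35/14 = 2.5, so shaft 2 turns at 315 / 2.5 = 126 rad/s.
Gear mesh: ratio = 42/12 = 3.5, so shaft 3 turns at 126 / 3.5 = 36 rad/s.
Gear mesh: ratio = 15/25 = 0.6, so shaft 4 turns at 36 / 0.6 = 60 rad/s.
Gear mesh: ratio = 51/34 = 1.5, so shaft 5 turns at 60 / 1.5 = 40 rad/s.
Internal gear: ratio = 45/18 = 2.5, so the output turns at 40 / 2.5 = 16 rad/s.

16 rad/s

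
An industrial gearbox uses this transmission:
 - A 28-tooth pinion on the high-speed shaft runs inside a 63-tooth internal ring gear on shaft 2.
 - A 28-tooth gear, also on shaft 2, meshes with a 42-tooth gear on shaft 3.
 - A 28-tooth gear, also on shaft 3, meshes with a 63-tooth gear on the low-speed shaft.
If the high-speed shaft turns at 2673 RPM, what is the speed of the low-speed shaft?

the high-speed shaft → shaft 2 (internal gear, 63/28): 2673 ÷ 2.25 = 1188 RPM
shaft 2 → shaft 3 (gear mesh, 42/28): 1188 ÷ 1.5 = 792 RPM
shaft 3 → the low-speed shaft (gear mesh, 63/28): 792 ÷ 2.25 = 352 RPM

352 RPM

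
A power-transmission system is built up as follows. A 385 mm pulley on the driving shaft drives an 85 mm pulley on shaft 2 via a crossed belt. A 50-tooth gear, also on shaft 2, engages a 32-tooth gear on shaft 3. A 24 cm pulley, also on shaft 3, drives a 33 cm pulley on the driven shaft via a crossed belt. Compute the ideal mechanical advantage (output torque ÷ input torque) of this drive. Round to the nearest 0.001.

0.194

Each stage contributes driven/driver: belt 85/385 = 0.22078, gear mesh 32/50 = 0.64, belt 33/24 = 1.375.
Overall: 0.22078 × 0.64 × 1.375 = 0.19429.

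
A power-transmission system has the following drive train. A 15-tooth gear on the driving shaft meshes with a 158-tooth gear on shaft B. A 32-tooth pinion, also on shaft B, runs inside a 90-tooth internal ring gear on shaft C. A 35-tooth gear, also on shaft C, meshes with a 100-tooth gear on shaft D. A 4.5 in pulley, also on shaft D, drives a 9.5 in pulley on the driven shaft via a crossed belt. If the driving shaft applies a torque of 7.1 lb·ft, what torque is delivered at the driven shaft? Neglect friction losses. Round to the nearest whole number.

1269 lb·ft

gear mesh 158/15 = 10.533 → τ = 7.1·10.533 = 74.787 lb·ft
internal gear 90/32 = 2.8125 → τ = 74.787·2.8125 = 210.34 lb·ft
gear mesh 100/35 = 2.8571 → τ = 210.34·2.8571 = 600.96 lb·ft
belt 9.5/4.5 = 2.1111 → τ = 600.96·2.1111 = 1268.7 lb·ft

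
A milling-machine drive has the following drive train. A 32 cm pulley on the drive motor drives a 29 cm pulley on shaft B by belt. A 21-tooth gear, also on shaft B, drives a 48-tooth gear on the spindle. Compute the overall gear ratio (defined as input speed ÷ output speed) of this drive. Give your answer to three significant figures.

2.07

Each stage contributes driven/driver: belt 29/32 = 0.90625, gear mesh 48/21 = 2.2857.
Overall: 0.90625 × 2.2857 = 2.0714.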